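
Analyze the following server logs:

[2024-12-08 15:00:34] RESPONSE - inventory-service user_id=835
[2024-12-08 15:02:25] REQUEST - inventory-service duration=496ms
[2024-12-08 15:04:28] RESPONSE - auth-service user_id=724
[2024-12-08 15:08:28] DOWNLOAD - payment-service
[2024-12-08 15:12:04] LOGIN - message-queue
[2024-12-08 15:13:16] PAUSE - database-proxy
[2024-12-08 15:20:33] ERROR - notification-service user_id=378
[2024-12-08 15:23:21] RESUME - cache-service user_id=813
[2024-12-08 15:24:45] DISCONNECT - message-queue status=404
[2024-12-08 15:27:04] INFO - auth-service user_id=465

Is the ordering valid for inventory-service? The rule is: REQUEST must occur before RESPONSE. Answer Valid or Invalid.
Invalid

To validate ordering:

1. Required order: REQUEST → RESPONSE
2. Rule: REQUEST must occur before RESPONSE
3. Check actual order of events for inventory-service
4. Result: Invalid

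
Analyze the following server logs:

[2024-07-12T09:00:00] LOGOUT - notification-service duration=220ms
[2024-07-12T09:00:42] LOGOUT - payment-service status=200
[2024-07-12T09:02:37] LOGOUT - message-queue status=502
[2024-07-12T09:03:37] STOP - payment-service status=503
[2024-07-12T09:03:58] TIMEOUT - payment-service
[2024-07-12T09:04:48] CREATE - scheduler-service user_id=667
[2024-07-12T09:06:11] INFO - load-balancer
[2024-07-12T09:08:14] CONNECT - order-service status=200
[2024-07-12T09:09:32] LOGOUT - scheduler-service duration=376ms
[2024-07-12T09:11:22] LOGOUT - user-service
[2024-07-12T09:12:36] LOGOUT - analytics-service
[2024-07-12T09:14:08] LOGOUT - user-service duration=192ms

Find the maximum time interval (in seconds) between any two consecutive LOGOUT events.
415

To find the longest gap:

1. Extract all LOGOUT events in chronological order
2. Calculate time differences between consecutive events
3. Find the maximum difference
4. Longest gap: 415 seconds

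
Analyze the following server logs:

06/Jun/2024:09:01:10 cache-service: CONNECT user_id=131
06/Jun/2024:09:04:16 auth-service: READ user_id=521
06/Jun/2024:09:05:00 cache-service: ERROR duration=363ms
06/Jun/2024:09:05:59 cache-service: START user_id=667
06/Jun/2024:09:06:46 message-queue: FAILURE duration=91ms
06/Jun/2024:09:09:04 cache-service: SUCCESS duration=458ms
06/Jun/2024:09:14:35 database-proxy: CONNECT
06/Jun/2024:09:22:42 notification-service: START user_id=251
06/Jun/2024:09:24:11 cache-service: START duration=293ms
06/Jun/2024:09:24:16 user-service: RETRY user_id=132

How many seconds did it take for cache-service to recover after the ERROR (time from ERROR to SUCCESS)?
244

To calculate recovery time:

1. Find ERROR event for cache-service: 06/Jun/2024:09:05:00
2. Find next SUCCESS event for cache-service: 06/Jun/2024:09:09:04
3. Recovery time: 06/Jun/2024:09:09:04 - 06/Jun/2024:09:05:00 = 244 seconds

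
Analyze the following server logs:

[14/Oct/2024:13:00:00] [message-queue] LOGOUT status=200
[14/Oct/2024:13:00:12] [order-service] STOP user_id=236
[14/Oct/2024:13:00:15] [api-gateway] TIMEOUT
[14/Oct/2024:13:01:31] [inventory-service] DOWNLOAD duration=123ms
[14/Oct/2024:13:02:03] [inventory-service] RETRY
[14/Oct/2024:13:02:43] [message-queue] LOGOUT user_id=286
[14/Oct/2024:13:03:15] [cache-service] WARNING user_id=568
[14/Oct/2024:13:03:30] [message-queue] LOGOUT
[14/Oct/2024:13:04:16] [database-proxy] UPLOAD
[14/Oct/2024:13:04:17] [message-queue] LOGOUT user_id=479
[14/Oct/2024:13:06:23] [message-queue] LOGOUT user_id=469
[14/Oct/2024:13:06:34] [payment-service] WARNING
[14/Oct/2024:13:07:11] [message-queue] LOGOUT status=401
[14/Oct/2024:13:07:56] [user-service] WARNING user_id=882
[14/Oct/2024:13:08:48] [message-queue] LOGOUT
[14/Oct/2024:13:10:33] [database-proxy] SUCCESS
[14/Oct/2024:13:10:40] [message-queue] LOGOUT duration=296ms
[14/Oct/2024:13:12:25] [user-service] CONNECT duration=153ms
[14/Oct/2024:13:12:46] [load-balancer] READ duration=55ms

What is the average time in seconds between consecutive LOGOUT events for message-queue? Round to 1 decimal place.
91.4

To calculate average interval:

1. Find all LOGOUT events for message-queue in order
2. Calculate time gaps between consecutive events
3. Compute mean of gaps: 640 / 7 = 91.4 seconds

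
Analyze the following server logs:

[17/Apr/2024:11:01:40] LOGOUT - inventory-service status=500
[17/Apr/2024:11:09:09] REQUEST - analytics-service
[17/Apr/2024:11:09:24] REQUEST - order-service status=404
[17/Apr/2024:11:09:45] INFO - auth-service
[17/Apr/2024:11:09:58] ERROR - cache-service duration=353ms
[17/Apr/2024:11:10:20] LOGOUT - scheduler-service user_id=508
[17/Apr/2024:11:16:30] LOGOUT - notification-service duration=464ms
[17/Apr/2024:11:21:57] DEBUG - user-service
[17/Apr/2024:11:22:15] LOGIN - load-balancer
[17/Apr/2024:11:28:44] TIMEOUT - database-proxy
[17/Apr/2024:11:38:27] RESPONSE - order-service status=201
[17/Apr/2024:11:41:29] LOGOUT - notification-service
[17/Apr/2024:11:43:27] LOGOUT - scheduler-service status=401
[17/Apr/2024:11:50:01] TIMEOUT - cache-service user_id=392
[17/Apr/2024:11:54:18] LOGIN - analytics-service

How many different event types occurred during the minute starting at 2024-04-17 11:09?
3

To count unique event types:

1. Filter events in the minute starting at 2024-04-17 11:09
2. Extract event types from matching entries
3. Count unique types: 3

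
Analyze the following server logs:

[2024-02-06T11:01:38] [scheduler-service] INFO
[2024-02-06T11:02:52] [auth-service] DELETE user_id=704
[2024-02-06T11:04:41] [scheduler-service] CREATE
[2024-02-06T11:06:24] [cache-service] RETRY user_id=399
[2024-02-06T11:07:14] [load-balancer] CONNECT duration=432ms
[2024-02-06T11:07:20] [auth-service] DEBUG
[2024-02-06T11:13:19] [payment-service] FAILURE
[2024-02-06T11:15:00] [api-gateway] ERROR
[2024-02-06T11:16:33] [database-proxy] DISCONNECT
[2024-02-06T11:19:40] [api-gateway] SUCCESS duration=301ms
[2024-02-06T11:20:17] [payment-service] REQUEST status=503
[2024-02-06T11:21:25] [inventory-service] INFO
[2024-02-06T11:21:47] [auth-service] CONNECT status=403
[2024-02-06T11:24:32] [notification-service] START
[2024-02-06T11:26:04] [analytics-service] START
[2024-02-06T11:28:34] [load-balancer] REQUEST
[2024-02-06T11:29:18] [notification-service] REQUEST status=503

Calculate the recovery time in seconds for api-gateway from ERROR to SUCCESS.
280

To calculate recovery time:

1. Find ERROR event for api-gateway: 2024-02-06T11:15:00
2. Find next SUCCESS event for api-gateway: 2024-02-06T11:19:40
3. Recovery time: 2024-02-06T11:19:40 - 2024-02-06T11:15:00 = 280 seconds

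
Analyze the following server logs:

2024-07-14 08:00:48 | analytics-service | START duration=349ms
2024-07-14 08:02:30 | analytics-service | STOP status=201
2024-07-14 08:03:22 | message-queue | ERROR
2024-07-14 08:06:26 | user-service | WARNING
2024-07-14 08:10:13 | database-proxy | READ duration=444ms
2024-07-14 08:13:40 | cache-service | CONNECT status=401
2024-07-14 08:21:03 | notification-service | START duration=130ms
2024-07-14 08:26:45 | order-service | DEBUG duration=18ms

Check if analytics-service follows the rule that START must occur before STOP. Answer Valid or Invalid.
Valid

To validate ordering:

1. Required order: START → STOP
2. Rule: START must occur before STOP
3. Check actual order of events for analytics-service
4. Result: Valid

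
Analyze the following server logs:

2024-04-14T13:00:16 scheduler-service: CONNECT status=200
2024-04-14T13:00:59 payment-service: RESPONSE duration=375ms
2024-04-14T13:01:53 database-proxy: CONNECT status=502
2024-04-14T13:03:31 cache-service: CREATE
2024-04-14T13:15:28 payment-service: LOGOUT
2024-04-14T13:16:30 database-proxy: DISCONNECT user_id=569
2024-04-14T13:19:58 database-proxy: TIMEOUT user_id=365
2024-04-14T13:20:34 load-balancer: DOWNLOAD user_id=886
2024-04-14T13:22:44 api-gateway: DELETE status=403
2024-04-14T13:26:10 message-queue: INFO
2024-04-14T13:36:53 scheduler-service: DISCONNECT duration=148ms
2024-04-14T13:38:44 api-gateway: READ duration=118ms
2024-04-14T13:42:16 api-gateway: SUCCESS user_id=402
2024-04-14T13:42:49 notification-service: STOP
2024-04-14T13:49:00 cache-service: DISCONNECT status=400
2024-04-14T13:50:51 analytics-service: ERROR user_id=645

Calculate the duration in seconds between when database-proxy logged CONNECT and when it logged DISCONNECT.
877

To find the time between events:

1. Locate the first CONNECT event for database-proxy: 2024-04-14T13:01:53
2. Locate the first DISCONNECT event for database-proxy: 2024-04-14T13:16:30
3. Calculate the difference: 2024-04-14T13:16:30 - 2024-04-14T13:01:53 = 877 seconds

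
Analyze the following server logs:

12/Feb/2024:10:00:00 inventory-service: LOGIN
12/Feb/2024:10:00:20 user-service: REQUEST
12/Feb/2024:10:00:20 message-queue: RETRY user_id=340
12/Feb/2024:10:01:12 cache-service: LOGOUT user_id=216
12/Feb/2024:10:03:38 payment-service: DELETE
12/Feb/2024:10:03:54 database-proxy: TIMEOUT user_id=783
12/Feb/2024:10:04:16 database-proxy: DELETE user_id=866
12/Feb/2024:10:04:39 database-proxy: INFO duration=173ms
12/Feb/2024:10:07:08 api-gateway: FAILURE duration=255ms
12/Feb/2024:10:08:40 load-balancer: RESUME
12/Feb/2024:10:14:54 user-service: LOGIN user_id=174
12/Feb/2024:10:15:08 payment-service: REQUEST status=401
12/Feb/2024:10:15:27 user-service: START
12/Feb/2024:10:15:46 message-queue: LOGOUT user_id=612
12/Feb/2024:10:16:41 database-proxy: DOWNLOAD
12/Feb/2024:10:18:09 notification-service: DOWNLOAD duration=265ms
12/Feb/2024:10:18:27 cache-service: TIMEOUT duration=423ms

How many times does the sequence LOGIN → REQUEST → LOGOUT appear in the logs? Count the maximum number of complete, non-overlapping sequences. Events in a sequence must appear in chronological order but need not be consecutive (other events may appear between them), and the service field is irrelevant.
2

To count sequences:

1. Look for pattern: LOGIN → REQUEST → LOGOUT
2. Greedily scan the log in chronological order, matching each sequence element in turn (ignoring service)
3. Each time the full pattern completes, increment the count and restart matching from the next event
4. Complete non-overlapping sequences found: 2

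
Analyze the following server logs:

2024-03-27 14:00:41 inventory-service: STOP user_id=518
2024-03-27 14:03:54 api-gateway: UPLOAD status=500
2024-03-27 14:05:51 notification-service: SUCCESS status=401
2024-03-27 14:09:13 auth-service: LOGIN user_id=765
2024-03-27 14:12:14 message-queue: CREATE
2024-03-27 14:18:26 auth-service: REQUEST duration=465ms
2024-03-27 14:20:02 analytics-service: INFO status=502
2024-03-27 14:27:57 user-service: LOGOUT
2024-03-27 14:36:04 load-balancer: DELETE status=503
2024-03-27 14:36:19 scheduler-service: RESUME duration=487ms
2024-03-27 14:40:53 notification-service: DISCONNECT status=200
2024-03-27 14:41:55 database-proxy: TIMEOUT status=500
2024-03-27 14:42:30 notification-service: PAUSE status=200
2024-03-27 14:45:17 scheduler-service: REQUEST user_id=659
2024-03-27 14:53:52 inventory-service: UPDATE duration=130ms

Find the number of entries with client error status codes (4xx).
1

To find matching entries:

1. Pattern to match: client error status codes (4xx)
2. Scan each log entry for the pattern
3. Count matches: 1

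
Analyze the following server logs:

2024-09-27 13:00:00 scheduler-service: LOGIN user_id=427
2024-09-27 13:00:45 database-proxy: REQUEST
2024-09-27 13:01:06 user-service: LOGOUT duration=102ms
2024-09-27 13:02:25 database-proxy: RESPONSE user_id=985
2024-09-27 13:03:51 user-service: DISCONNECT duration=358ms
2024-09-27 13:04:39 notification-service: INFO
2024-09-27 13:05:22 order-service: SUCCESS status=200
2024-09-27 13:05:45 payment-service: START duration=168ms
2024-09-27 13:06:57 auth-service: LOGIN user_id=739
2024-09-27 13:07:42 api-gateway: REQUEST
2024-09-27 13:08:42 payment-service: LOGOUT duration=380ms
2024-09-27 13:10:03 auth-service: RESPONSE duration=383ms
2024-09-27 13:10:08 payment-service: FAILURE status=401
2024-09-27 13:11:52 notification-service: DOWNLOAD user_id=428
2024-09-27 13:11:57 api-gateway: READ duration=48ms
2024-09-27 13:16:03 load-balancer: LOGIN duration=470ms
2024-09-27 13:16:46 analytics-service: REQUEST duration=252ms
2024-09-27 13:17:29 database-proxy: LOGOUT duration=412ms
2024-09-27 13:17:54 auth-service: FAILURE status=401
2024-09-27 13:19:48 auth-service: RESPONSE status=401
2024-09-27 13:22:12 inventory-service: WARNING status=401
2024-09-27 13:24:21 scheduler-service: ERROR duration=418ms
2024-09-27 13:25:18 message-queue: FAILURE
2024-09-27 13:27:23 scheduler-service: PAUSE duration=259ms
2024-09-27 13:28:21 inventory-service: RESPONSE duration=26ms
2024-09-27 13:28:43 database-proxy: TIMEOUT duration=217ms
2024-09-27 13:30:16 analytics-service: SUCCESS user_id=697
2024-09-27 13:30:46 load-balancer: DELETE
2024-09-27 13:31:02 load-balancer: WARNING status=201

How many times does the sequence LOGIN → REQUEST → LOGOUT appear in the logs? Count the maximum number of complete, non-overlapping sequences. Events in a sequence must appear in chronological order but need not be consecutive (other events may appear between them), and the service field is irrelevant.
3

To count sequences:

1. Look for pattern: LOGIN → REQUEST → LOGOUT
2. Greedily scan the log in chronological order, matching each sequence element in turn (ignoring service)
3. Each time the full pattern completes, increment the count and restart matching from the next event
4. Complete non-overlapping sequences found: 3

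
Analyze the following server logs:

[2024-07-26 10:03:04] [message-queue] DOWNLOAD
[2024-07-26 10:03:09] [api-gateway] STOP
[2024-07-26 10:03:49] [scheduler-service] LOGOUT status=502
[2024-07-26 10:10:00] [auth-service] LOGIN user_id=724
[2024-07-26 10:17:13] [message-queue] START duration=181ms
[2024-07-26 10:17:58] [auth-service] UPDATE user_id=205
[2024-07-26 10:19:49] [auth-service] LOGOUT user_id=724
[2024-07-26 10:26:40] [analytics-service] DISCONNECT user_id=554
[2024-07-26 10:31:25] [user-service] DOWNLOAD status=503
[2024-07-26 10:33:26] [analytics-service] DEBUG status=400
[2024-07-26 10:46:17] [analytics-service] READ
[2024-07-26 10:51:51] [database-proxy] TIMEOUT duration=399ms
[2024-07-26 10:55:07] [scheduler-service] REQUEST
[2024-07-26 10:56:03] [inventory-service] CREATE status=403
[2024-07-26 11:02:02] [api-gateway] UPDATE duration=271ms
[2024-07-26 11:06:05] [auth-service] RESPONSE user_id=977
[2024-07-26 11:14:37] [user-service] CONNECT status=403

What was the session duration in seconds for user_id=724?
589

To calculate session duration:

1. Find LOGIN event for user_id=724: 2024-07-26 10:10:00
2. Find LOGOUT event for user_id=724: 2024-07-26 10:19:49
3. Session duration: 2024-07-26 10:19:49 - 2024-07-26 10:10:00 = 589 seconds (9 minutes)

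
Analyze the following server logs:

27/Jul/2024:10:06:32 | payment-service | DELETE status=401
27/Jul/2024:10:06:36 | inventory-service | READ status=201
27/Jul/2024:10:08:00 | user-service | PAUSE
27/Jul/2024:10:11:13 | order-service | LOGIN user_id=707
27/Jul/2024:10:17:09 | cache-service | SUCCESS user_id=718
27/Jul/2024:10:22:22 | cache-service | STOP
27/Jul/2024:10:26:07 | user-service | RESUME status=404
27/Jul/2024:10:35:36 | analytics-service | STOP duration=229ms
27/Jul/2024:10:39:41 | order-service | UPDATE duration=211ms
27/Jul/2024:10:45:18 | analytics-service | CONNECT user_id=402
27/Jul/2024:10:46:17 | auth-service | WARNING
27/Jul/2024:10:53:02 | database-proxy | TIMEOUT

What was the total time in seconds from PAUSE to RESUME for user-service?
1087

To calculate state duration:

1. Find PAUSE event for user-service: 27/Jul/2024:10:08:00
2. Find RESUME event for user-service: 27/Jul/2024:10:26:07
3. Calculate duration: 27/Jul/2024:10:26:07 - 27/Jul/2024:10:08:00 = 1087 seconds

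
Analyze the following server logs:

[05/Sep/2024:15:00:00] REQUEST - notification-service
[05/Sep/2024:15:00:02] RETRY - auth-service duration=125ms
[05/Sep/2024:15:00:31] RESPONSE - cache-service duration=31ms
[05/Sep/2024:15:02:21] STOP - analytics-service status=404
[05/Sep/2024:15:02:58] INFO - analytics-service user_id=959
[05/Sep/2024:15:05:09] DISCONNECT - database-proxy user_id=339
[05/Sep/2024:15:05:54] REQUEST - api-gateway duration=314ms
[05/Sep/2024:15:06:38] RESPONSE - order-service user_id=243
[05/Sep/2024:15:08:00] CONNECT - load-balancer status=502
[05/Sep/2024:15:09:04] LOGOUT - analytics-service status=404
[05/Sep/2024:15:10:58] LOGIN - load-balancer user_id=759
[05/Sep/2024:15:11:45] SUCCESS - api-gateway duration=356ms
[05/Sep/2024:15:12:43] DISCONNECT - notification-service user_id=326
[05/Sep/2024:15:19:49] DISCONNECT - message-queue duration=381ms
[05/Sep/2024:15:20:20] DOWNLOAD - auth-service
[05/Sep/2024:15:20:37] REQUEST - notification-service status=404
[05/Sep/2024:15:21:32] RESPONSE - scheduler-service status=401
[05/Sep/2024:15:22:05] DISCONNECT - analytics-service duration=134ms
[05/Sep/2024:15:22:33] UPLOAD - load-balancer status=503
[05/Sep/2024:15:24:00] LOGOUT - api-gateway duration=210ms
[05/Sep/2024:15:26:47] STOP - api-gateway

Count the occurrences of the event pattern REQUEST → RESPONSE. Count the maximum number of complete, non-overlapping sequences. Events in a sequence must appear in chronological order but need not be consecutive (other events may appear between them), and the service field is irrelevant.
3

To count sequences:

1. Look for pattern: REQUEST → RESPONSE
2. Greedily scan the log in chronological order, matching each sequence element in turn (ignoring service)
3. Each time the full pattern completes, increment the count and restart matching from the next event
4. Complete non-overlapping sequences found: 3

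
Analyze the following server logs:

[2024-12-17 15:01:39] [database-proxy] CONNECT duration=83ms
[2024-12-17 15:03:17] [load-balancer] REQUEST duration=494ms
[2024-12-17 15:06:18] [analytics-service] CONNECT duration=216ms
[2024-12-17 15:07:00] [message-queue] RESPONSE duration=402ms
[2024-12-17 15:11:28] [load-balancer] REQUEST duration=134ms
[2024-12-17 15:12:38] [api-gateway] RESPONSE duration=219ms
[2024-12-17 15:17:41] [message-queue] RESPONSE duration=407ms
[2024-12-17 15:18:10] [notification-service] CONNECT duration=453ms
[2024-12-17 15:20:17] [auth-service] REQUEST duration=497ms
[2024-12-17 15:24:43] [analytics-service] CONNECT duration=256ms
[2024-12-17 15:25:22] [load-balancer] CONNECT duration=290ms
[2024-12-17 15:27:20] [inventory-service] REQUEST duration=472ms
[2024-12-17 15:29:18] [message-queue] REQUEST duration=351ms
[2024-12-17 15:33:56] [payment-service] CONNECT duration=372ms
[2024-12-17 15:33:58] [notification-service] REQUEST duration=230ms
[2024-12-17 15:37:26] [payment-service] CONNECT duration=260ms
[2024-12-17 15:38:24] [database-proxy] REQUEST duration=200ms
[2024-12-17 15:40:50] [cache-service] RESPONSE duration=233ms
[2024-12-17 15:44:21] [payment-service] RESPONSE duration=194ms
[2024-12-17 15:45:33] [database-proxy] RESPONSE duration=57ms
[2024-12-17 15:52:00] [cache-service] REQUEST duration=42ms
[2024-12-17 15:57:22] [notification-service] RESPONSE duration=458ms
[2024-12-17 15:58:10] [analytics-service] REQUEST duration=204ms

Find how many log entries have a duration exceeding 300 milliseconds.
9

To count timeouts:

1. Threshold: 300ms
2. Extract duration from each log entry
3. Count entries where duration > 300
4. Timeout count: 9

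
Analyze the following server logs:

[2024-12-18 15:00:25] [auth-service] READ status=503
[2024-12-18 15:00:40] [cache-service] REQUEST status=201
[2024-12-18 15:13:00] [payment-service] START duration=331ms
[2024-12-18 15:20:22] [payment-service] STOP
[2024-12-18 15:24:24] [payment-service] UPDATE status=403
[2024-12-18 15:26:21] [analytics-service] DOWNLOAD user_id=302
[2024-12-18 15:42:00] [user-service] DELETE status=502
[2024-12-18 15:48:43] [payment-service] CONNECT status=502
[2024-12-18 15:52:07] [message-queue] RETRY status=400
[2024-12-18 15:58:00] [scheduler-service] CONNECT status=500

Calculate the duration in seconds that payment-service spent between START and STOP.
442

To calculate state duration:

1. Find START event for payment-service: 2024-12-18 15:13:00
2. Find STOP event for payment-service: 2024-12-18 15:20:22
3. Calculate duration: 2024-12-18 15:20:22 - 2024-12-18 15:13:00 = 442 seconds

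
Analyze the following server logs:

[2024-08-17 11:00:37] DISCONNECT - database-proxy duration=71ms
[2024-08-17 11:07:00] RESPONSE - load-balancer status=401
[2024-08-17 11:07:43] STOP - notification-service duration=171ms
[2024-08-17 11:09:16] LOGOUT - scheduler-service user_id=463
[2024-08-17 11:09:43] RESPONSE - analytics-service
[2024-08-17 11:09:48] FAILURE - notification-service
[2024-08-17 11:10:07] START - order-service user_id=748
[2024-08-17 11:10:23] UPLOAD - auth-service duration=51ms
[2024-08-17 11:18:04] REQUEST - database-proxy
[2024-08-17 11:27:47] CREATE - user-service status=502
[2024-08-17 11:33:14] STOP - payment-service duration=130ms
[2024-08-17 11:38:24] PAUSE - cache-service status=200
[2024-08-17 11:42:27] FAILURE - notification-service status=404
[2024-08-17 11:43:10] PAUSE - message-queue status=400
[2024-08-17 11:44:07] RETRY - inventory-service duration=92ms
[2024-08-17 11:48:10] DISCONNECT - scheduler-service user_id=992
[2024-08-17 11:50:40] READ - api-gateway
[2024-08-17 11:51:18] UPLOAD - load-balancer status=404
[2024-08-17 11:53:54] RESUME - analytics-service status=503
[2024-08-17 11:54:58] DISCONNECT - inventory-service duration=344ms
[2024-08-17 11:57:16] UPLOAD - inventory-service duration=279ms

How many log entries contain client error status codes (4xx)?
4

To find matching entries:

1. Pattern to match: client error status codes (4xx)
2. Scan each log entry for the pattern
3. Count matches: 4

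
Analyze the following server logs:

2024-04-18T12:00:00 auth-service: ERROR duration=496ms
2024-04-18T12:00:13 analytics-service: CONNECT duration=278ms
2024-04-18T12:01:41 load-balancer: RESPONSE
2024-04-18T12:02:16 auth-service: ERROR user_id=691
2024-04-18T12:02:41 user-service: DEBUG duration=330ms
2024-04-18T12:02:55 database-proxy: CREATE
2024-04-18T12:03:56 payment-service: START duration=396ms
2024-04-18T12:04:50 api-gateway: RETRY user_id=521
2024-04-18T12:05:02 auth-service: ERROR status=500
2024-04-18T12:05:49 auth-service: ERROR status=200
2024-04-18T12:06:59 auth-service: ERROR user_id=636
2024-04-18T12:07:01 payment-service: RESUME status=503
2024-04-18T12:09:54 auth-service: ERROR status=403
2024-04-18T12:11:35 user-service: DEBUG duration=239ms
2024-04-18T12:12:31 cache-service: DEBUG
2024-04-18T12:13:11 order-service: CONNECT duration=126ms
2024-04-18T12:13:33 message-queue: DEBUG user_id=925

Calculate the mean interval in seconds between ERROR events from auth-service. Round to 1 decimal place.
118.8

To calculate average interval:

1. Find all ERROR events for auth-service in order
2. Calculate time gaps between consecutive events
3. Compute mean of gaps: 594 / 5 = 118.8 seconds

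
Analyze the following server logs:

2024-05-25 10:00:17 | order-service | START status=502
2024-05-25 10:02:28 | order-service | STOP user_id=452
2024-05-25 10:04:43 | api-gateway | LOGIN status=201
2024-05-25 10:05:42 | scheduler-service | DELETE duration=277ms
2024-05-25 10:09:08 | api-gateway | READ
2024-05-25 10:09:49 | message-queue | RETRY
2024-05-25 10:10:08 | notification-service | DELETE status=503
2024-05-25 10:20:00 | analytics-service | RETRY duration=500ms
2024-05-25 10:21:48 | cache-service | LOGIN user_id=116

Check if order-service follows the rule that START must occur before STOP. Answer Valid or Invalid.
Valid

To validate ordering:

1. Required order: START → STOP
2. Rule: START must occur before STOP
3. Check actual order of events for order-service
4. Result: Valid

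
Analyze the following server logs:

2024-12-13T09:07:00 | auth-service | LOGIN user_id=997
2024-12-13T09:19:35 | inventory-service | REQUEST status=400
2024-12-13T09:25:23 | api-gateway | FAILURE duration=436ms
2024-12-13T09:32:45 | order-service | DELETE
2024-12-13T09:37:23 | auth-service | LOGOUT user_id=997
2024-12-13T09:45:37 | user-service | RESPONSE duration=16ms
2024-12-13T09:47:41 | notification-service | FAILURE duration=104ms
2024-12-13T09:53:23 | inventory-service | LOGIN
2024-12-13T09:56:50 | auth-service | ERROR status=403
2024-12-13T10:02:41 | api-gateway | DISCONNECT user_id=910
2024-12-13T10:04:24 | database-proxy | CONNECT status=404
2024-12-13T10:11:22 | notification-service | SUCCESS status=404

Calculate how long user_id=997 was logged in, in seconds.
1823

To calculate session duration:

1. Find LOGIN event for user_id=997: 2024-12-13T09:07:00
2. Find LOGOUT event for user_id=997: 2024-12-13T09:37:23
3. Session duration: 2024-12-13T09:37:23 - 2024-12-13T09:07:00 = 1823 seconds (30 minutes)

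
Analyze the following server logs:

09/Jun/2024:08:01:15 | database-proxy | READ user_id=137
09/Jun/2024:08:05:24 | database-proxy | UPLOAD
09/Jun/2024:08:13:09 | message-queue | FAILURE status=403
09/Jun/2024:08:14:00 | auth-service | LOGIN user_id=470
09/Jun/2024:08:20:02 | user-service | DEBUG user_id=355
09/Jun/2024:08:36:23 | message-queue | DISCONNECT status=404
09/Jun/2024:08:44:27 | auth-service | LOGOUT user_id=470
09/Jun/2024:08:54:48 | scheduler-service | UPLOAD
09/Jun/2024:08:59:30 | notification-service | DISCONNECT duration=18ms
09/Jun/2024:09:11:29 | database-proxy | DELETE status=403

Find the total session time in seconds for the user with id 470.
1827

To calculate session duration:

1. Find LOGIN event for user_id=470: 09/Jun/2024:08:14:00
2. Find LOGOUT event for user_id=470: 09/Jun/2024:08:44:27
3. Session duration: 09/Jun/2024:08:44:27 - 09/Jun/2024:08:14:00 = 1827 seconds (30 minutes)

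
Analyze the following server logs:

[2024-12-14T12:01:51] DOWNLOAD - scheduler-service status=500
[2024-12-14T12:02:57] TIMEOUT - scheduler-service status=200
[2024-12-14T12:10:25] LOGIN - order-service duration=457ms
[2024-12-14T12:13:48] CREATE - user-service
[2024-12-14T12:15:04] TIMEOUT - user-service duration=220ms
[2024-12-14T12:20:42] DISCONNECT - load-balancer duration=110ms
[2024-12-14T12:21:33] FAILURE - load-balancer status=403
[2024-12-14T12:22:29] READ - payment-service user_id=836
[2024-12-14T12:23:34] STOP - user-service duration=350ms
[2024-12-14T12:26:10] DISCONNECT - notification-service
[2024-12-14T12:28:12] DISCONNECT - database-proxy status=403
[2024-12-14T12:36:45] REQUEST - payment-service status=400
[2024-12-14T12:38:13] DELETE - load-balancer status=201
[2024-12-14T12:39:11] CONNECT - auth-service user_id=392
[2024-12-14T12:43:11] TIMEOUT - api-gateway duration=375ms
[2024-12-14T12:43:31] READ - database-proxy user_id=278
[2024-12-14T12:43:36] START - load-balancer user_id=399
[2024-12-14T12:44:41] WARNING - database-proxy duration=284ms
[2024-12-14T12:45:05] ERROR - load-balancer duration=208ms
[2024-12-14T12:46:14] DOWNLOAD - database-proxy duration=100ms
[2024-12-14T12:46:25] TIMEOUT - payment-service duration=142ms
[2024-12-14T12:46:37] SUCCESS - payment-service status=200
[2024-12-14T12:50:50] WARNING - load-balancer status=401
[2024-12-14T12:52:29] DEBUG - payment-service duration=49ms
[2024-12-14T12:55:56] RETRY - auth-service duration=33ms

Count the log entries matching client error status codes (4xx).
4

To find matching entries:

1. Pattern to match: client error status codes (4xx)
2. Scan each log entry for the pattern
3. Count matches: 4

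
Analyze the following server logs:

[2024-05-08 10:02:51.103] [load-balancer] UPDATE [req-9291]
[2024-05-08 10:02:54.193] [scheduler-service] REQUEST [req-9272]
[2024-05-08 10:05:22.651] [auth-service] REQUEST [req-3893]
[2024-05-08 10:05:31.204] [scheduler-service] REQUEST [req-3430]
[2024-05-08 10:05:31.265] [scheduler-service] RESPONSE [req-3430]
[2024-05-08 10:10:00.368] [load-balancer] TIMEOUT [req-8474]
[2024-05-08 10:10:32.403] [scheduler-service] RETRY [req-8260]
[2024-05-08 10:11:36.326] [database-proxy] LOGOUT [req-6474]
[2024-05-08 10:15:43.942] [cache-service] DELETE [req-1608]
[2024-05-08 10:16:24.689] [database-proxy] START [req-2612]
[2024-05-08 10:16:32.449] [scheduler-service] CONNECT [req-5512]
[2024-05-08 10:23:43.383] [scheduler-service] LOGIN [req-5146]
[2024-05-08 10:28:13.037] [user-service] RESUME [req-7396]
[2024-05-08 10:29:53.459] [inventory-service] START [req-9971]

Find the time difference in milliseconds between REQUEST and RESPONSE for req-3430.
61

To calculate latency:

1. Find REQUEST with id req-3430: 2024-05-08 10:05:31.204
2. Find RESPONSE with id req-3430: 2024-05-08 10:05:31.265
3. Latency: 2024-05-08 10:05:31.265 - 2024-05-08 10:05:31.204 = 61ms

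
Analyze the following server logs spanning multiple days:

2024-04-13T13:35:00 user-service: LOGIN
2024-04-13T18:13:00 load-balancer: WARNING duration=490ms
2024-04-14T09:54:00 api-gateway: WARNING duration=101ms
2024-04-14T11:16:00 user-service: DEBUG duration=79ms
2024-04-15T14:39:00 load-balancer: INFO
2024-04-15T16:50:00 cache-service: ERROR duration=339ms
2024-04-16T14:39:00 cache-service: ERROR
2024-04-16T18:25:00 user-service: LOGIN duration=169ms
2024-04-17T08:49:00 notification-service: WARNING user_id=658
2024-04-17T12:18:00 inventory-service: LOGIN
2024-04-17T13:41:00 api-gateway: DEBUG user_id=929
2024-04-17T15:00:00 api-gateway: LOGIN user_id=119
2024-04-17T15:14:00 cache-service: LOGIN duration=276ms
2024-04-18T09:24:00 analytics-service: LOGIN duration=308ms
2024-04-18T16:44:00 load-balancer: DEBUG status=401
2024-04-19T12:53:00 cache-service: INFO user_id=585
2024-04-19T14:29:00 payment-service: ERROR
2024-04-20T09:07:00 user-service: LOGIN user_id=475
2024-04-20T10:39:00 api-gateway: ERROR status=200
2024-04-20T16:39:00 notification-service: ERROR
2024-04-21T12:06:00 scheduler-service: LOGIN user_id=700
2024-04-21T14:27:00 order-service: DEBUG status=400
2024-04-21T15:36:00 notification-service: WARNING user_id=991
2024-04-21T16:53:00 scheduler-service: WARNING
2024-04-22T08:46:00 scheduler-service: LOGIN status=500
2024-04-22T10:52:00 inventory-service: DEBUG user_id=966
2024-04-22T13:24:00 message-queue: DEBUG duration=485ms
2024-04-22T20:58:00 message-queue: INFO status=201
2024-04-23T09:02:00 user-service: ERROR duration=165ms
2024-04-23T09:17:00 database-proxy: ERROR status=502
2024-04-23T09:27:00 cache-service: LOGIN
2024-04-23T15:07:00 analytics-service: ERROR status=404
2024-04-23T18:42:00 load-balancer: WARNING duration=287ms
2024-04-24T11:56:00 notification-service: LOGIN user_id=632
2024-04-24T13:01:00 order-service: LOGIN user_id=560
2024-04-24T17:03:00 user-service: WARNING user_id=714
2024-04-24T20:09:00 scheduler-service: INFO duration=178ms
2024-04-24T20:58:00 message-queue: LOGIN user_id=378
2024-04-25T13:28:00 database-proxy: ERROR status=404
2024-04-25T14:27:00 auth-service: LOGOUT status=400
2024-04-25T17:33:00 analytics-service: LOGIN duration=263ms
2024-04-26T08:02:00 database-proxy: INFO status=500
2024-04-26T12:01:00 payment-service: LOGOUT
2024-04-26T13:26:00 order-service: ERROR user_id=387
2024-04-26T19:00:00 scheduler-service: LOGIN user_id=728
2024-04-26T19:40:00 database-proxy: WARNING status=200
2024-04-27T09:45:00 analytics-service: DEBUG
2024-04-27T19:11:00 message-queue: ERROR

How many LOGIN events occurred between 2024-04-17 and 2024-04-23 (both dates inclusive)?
8

To filter by date range:

1. Date range: 2024-04-17 through 2024-04-23, both dates inclusive
2. Filter for LOGIN events whose date falls in this range
3. Count matching events: 8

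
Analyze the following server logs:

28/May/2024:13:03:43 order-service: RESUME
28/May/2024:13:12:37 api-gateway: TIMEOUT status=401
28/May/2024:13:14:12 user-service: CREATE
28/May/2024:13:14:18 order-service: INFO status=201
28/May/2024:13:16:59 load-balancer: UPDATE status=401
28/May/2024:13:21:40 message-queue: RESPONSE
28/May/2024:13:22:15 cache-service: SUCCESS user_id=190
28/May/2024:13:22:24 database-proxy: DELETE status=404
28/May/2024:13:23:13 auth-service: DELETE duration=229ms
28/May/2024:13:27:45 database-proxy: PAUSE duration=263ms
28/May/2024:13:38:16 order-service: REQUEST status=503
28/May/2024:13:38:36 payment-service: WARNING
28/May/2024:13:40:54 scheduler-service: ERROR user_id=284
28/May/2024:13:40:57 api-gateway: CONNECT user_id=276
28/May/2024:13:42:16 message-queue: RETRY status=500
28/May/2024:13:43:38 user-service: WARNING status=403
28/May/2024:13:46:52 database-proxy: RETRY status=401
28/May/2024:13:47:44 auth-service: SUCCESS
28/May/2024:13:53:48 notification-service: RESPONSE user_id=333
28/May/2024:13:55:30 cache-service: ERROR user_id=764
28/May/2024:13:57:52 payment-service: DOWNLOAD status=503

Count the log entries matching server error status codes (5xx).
3

To find matching entries:

1. Pattern to match: server error status codes (5xx)
2. Scan each log entry for the pattern
3. Count matches: 3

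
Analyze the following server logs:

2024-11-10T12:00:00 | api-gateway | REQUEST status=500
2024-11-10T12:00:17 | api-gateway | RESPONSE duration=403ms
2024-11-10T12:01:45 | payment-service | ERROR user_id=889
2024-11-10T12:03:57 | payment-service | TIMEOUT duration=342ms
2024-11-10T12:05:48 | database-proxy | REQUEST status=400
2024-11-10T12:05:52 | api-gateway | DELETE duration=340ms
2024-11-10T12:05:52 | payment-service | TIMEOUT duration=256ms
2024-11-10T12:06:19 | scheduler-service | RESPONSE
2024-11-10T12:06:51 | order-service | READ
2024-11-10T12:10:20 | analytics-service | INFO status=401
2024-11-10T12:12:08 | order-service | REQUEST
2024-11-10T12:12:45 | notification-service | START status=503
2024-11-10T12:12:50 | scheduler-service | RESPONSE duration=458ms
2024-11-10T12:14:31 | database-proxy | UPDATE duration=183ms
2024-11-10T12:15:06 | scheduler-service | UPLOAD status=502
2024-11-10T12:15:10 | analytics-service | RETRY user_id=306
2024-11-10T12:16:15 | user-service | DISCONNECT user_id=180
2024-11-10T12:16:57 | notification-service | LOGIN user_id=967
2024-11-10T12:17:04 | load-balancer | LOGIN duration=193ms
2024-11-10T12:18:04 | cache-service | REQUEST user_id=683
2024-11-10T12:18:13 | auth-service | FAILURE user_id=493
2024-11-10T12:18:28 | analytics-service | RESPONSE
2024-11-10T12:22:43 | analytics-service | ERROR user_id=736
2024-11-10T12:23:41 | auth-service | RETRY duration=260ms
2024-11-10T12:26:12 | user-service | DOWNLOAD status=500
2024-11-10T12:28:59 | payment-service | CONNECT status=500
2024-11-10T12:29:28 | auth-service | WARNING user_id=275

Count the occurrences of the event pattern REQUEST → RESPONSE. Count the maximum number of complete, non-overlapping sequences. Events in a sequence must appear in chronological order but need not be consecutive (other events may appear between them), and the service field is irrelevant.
4

To count sequences:

1. Look for pattern: REQUEST → RESPONSE
2. Greedily scan the log in chronological order, matching each sequence element in turn (ignoring service)
3. Each time the full pattern completes, increment the count and restart matching from the next event
4. Complete non-overlapping sequences found: 4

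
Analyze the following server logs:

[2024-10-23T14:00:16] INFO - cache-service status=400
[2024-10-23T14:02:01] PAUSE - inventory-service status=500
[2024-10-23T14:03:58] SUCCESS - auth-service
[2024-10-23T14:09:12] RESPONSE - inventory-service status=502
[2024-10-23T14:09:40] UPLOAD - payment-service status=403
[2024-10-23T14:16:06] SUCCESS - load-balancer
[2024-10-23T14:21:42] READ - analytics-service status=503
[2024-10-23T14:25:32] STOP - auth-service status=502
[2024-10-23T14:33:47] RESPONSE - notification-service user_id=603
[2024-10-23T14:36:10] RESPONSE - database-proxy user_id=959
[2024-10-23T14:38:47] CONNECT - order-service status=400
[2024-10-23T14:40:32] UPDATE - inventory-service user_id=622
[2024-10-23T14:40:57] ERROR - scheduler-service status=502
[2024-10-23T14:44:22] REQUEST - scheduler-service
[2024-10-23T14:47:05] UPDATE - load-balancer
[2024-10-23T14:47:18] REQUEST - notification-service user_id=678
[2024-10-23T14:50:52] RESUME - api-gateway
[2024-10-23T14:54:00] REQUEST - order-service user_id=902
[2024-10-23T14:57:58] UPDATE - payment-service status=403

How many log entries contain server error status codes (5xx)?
5

To find matching entries:

1. Pattern to match: server error status codes (5xx)
2. Scan each log entry for the pattern
3. Count matches: 5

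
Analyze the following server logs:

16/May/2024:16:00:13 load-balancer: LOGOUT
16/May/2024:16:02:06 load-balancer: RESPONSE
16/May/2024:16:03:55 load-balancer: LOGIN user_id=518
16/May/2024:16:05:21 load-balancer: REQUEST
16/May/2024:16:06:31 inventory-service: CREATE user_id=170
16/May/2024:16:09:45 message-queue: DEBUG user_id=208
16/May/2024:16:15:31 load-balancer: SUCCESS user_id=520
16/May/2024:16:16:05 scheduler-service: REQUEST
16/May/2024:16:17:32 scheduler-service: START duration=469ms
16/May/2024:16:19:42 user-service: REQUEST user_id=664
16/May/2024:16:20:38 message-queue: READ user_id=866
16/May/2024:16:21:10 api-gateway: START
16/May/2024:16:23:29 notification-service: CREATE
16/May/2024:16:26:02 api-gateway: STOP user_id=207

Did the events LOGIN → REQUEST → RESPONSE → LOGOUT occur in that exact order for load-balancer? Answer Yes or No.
No

To verify sequence order:

1. Find all events in sequence LOGIN → REQUEST → RESPONSE → LOGOUT for load-balancer
2. Extract their timestamps
3. Check if timestamps are in ascending order
4. Result: No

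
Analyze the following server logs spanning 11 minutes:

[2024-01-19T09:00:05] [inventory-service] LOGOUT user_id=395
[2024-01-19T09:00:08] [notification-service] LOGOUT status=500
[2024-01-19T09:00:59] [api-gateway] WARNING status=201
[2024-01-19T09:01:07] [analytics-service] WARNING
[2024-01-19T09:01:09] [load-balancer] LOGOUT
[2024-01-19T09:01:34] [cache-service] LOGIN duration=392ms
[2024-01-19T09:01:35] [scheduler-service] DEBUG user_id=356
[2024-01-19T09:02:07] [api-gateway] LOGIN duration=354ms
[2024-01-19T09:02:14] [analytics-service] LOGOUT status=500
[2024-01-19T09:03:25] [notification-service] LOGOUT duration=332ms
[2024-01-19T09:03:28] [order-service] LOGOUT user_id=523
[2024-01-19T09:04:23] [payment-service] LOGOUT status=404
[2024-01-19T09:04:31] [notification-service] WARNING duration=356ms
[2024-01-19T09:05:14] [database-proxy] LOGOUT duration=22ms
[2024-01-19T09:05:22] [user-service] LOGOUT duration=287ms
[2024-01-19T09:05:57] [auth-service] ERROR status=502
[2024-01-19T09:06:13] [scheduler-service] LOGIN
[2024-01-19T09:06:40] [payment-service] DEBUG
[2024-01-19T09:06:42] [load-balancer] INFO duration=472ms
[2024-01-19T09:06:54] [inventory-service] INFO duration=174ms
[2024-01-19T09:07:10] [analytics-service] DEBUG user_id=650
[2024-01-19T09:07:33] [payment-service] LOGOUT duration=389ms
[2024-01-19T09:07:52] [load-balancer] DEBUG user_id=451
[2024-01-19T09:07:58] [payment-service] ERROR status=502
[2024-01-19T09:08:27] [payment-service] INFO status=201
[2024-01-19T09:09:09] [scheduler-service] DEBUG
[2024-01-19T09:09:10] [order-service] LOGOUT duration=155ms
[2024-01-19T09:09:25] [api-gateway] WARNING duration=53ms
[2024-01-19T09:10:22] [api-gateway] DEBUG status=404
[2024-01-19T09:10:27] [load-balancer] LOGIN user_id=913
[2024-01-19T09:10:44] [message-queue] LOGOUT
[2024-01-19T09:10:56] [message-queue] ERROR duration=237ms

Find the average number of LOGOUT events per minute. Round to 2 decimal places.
1.09

To calculate the rate:

1. Count total LOGOUT events: 12
2. Total time period: 11 minutes
3. Rate = 12 / 11 = 1.09 events per minute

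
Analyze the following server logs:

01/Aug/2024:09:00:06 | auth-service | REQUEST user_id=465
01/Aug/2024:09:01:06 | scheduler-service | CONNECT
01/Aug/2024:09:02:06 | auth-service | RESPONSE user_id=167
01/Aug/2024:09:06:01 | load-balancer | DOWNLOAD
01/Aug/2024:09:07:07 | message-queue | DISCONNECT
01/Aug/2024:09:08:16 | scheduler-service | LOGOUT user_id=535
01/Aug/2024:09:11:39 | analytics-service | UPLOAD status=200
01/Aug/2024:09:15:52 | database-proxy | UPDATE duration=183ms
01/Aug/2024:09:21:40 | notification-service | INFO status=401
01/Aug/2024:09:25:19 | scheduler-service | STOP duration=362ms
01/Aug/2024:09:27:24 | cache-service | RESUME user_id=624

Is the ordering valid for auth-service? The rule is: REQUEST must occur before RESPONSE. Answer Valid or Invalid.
Valid

To validate ordering:

1. Required order: REQUEST → RESPONSE
2. Rule: REQUEST must occur before RESPONSE
3. Check actual order of events for auth-service
4. Result: Valid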